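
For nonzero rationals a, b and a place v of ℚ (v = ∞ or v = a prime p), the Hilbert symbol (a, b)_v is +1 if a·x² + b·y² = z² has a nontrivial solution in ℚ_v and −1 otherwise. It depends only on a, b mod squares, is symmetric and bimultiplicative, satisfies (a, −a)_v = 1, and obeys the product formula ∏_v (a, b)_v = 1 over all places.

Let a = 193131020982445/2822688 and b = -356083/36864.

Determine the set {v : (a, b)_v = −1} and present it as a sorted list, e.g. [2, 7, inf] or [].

[2, 5, 7, 29]

(a, b) ≡ (87290, -43) mod (ℚ^×)²; places V = {2, 3, 5, 7, 11, 13, 17, 29, 43, ∞}.
(a,b)_3: α=-6, u≡2; β=-2, v≡2 (mod 3); (2|3)=-1, (2|3)=-1; sign (−1)^0·-1^-2·-1^-6 = +1.
(a,b)_7: α=3, u≡3; β=2, v≡3 (mod 7); (3|7)=-1, (3|7)=-1; sign (−1)^0·-1^2·-1^3 = -1.
(a,b)_43: α=3, u≡15; β=1, v≡8 (mod 43); (15|43)=+1, (8|43)=-1; sign (−1)^1·+1^1·-1^3 = +1.
(a,b)_∞: sgn(87290)=+, sgn(-43)=−, so +1.
(a,b)_17: α=2, u≡11; β=0, v≡2 (mod 17); (11|17)=-1, (2|17)=+1; sign (−1)^0·-1^0·+1^2 = +1.
(a,b)_11: α=-2, u≡5; β=0, v≡3 (mod 11); (5|11)=+1, (3|11)=+1; sign (−1)^0·+1^0·+1^-2 = +1.
(a,b)_29: α=1, u≡6; β=0, v≡19 (mod 29); (6|29)=+1, (19|29)=-1; sign (−1)^0·+1^0·-1^1 = -1.
(a,b)_13: α=2, u≡2; β=2, v≡10 (mod 13); (2|13)=-1, (10|13)=+1; sign (−1)^0·-1^2·+1^2 = +1.
(a,b)_2: α=-5, β=-12; u≡5, v≡5 (mod 8); ε(u)ε(v)=0·0, αω(v)=-5·1, βω(u)=-12·1; sum ≡ 1  ⇒  -1.
(a,b)_5: α=1, u≡3; β=0, v≡3 (mod 5); (3|5)=-1, (3|5)=-1; sign (−1)^0·-1^0·-1^1 = -1.
(87290, -43 / ℚ) ramifies at {2, 5, 7, 29}: a division algebra.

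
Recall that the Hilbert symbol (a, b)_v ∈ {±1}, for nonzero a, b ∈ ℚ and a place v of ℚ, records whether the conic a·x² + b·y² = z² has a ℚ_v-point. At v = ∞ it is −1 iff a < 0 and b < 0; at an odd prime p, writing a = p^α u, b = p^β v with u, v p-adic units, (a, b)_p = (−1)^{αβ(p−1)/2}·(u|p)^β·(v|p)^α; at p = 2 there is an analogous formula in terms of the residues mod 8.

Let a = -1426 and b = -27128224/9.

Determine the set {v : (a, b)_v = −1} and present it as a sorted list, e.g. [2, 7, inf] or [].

[23, inf]

(a, b) ≡ (-1426, -1695514) mod (ℚ^×)²; places V = {2, 3, 23, 29, 31, 41, ∞}.
(a,b)_∞: sgn(-1426)=−, sgn(-1695514)=−, so -1.
(a,b)_29: α=0, u≡24; β=1, v≡19 (mod 29); (24|29)=+1, (19|29)=-1; sign (−1)^0·+1^1·-1^0 = +1.
(a,b)_41: α=0, u≡9; β=1, v≡13 (mod 41); (9|41)=+1, (13|41)=-1; sign (−1)^0·+1^1·-1^0 = +1.
(a,b)_2: α=1, β=5; u≡7, v≡3 (mod 8); ε(u)ε(v)=1·1, αω(v)=1·1, βω(u)=5·0; sum ≡ 0  ⇒  +1.
(a,b)_3: α=0, u≡2; β=-2, v≡2 (mod 3); (2|3)=-1, (2|3)=-1; sign (−1)^0·-1^-2·-1^0 = +1.
(a,b)_31: α=1, u≡16; β=1, v≡27 (mod 31); (16|31)=+1, (27|31)=-1; sign (−1)^1·+1^1·-1^1 = +1.
(a,b)_23: α=1, u≡7; β=1, v≡10 (mod 23); (7|23)=-1, (10|23)=-1; sign (−1)^1·-1^1·-1^1 = -1.
(-1426, -1695514 / ℚ) ramifies at {23, ∞}: a division algebra.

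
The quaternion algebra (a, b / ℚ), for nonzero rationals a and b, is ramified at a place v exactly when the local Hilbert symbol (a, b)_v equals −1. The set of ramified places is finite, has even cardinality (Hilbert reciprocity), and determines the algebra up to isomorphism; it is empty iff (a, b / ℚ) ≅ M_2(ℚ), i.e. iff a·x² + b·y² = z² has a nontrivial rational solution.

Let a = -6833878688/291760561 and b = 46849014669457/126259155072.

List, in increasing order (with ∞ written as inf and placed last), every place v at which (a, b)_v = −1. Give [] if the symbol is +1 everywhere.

(a, b) ≡ (-51578, 1394) mod (ℚ^×)²; places V = {2, 3, 7, 11, 13, 17, 19, 29, 31, 37, 41, ∞}.
(a,b)_31: α=-2, u≡11; β=0, v≡22 (mod 31); (11|31)=-1, (22|31)=-1; sign (−1)^0·-1^0·-1^-2 = +1.
(a,b)_41: α=1, u≡12; β=1, v≡34 (mod 41); (12|41)=-1, (34|41)=-1; sign (−1)^0·-1^1·-1^1 = +1.
(a,b)_13: α=2, u≡11; β=2, v≡9 (mod 13); (11|13)=-1, (9|13)=+1; sign (−1)^0·-1^2·+1^2 = +1.
(a,b)_37: α=1, u≡10; β=2, v≡30 (mod 37); (10|37)=+1, (30|37)=+1; sign (−1)^0·+1^2·+1^1 = +1.
(a,b)_29: α=-2, u≡6; β=-2, v≡8 (mod 29); (6|29)=+1, (8|29)=-1; sign (−1)^0·+1^-2·-1^-2 = +1.
(a,b)_3: α=0, u≡1; β=-2, v≡2 (mod 3); (1|3)=+1, (2|3)=-1; sign (−1)^0·+1^-2·-1^0 = +1.
(a,b)_19: α=-2, u≡16; β=-4, v≡6 (mod 19); (16|19)=+1, (6|19)=+1; sign (−1)^0·+1^-4·+1^-2 = +1.
(a,b)_7: α=2, u≡3; β=4, v≡4 (mod 7); (3|7)=-1, (4|7)=+1; sign (−1)^0·-1^4·+1^2 = +1.
(a,b)_2: α=5, β=-7; u≡3, v≡1 (mod 8); ε(u)ε(v)=1·0, αω(v)=5·0, βω(u)=-7·1; sum ≡ 1  ⇒  -1.
(a,b)_∞: sgn(-51578)=−, sgn(1394)=+, so +1.
(a,b)_11: α=0, u≡3; β=2, v≡7 (mod 11); (3|11)=+1, (7|11)=-1; sign (−1)^0·+1^2·-1^0 = +1.
(a,b)_17: α=1, u≡1; β=1, v≡14 (mod 17); (1|17)=+1, (14|17)=-1; sign (−1)^0·+1^1·-1^1 = -1.
|Ram(-51578, 1394)| = 2, even; anisotropic at {2, 17}.

[2, 17]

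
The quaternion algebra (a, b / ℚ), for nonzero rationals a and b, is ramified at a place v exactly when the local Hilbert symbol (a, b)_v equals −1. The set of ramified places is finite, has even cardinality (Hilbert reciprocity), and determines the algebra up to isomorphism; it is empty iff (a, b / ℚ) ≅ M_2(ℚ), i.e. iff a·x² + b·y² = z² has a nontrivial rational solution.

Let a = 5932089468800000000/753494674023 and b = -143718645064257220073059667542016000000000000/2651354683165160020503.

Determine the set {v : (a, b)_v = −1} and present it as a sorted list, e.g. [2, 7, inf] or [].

Mod squares: a ≡ 1426, b ≡ -1002478. Check v ∈ {∞, 2, 3, 5, 7, 11, 13, 17, 19, 23, 31, 37}.
v=11: a=11^2·(≡8), b=11^8·(≡8) mod 11; (8|11)=-1, (8|11)=-1; (−1)^{2·8·5}·(-1)^8·(-1)^2 = +1.
v=19: a=19^2·(≡4), b=19^5·(≡16) mod 19; (4|19)=+1, (16|19)=+1; (−1)^{2·5·9}·(+1)^5·(+1)^2 = +1.
v=5: a=5^8·(≡1), b=5^12·(≡3) mod 5; (1|5)=+1, (3|5)=-1; (−1)^{8·12·2}·(+1)^12·(-1)^8 = +1.
v=2: v_2(a)=13, v_2(b)=29; units ≡ 1, 1 (mod 8); ε·ε+αω+βω = 0·0+13·0+29·0 ≡ 0  ⇒  (a,b)_2 = +1.
v=23: a=23^-1·(≡2), b=23^-1·(≡14) mod 23; (2|23)=+1, (14|23)=-1; (−1)^{-1·-1·11}·(+1)^-1·(-1)^-1 = +1.
v=7: a=7^-2·(≡6), b=7^-2·(≡6) mod 7; (6|7)=-1, (6|7)=-1; (−1)^{-2·-2·3}·(-1)^-2·(-1)^-2 = +1.
v=13: a=13^-4·(≡9), b=13^-10·(≡12) mod 13; (9|13)=+1, (12|13)=+1; (−1)^{-4·-10·6}·(+1)^-10·(+1)^-4 = +1.
v=3: a=3^-4·(≡1), b=3^-10·(≡2) mod 3; (1|3)=+1, (2|3)=-1; (−1)^{-4·-10·1}·(+1)^-10·(-1)^-4 = +1.
v=31: a=31^1·(≡13), b=31^3·(≡24) mod 31; (13|31)=-1, (24|31)=-1; (−1)^{1·3·15}·(-1)^3·(-1)^1 = -1.
v=37: a=37^2·(≡5), b=37^5·(≡30) mod 37; (5|37)=-1, (30|37)=+1; (−1)^{2·5·18}·(-1)^5·(+1)^2 = -1.
v=17: a=17^-2·(≡8), b=17^-2·(≡3) mod 17; (8|17)=+1, (3|17)=-1; (−1)^{-2·-2·8}·(+1)^-2·(-1)^-2 = +1.
v=∞: 1426 > 0 and -1002478 < 0  ⇒  (a,b)_∞ = +1.
Ram(1426, -1002478) = {31, 37}; no ℚ_31-point on the conic.

[31, 37]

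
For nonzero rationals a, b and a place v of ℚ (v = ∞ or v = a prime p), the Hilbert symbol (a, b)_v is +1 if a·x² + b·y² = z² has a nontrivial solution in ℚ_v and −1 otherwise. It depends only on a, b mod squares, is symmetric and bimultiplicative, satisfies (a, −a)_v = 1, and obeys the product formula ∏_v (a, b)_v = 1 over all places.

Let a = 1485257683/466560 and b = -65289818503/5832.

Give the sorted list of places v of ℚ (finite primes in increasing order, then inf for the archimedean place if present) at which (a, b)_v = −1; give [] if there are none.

[7, 17]

Mod squares: a ≡ 520030, b ≡ -14. Check v ∈ {∞, 2, 3, 5, 7, 13, 17, 19, 23}.
v=2: v_2(a)=-7, v_2(b)=-3; units ≡ 7, 1 (mod 8); ε·ε+αω+βω = 1·0+-7·0+-3·0 ≡ 0  ⇒  (a,b)_2 = +1.
v=19: a=19^1·(≡18), b=19^2·(≡16) mod 19; (18|19)=-1, (16|19)=+1; (−1)^{1·2·9}·(-1)^2·(+1)^1 = +1.
v=17: a=17^1·(≡7), b=17^2·(≡5) mod 17; (7|17)=-1, (5|17)=-1; (−1)^{1·2·8}·(-1)^2·(-1)^1 = -1.
v=7: a=7^1·(≡3), b=7^1·(≡3) mod 7; (3|7)=-1, (3|7)=-1; (−1)^{1·1·3}·(-1)^1·(-1)^1 = -1.
v=5: a=5^-1·(≡4), b=5^0·(≡1) mod 5; (4|5)=+1, (1|5)=+1; (−1)^{-1·0·2}·(+1)^0·(+1)^-1 = +1.
v=13: a=13^4·(≡1), b=13^2·(≡1) mod 13; (1|13)=+1, (1|13)=+1; (−1)^{4·2·6}·(+1)^2·(+1)^4 = +1.
v=3: a=3^-6·(≡1), b=3^-6·(≡1) mod 3; (1|3)=+1, (1|3)=+1; (−1)^{-6·-6·1}·(+1)^-6·(+1)^-6 = +1.
v=∞: 520030 > 0 and -14 < 0  ⇒  (a,b)_∞ = +1.
v=23: a=23^1·(≡16), b=23^2·(≡1) mod 23; (16|23)=+1, (1|23)=+1; (−1)^{1·2·11}·(+1)^2·(+1)^1 = +1.
Ram(520030, -14) = {7, 17}; no ℚ_7-point on the conic.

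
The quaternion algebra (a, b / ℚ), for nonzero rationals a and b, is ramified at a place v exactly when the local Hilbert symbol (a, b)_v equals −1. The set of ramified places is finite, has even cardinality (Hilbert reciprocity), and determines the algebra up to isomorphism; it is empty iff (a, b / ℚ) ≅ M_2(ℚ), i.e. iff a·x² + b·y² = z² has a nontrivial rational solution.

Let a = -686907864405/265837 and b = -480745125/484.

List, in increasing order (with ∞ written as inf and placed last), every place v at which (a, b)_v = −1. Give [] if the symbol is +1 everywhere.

[2, 3, 5, inf]

Mod squares: a ≡ -62985, b ≡ -4845. Check v ∈ {∞, 2, 3, 5, 7, 11, 13, 17, 19}.
v=17: a=17^1·(≡16), b=17^1·(≡15) mod 17; (16|17)=+1, (15|17)=+1; (−1)^{1·1·8}·(+1)^1·(+1)^1 = +1.
v=11: a=11^-2·(≡5), b=11^-2·(≡2) mod 11; (5|11)=+1, (2|11)=-1; (−1)^{-2·-2·5}·(+1)^-2·(-1)^-2 = +1.
v=∞: -62985 < 0 and -4845 < 0  ⇒  (a,b)_∞ = -1.
v=19: a=19^1·(≡2), b=19^1·(≡17) mod 19; (2|19)=-1, (17|19)=+1; (−1)^{1·1·9}·(-1)^1·(+1)^1 = +1.
v=5: a=5^1·(≡2), b=5^3·(≡1) mod 5; (2|5)=-1, (1|5)=+1; (−1)^{1·3·2}·(-1)^3·(+1)^1 = -1.
v=13: a=13^-3·(≡1), b=13^0·(≡12) mod 13; (1|13)=+1, (12|13)=+1; (−1)^{-3·0·6}·(+1)^0·(+1)^-3 = +1.
v=2: v_2(a)=0, v_2(b)=-2; units ≡ 7, 3 (mod 8); ε·ε+αω+βω = 1·1+0·1+-2·0 ≡ 1  ⇒  (a,b)_2 = -1.
v=3: a=3^11·(≡2), b=3^5·(≡2) mod 3; (2|3)=-1, (2|3)=-1; (−1)^{11·5·1}·(-1)^5·(-1)^11 = -1.
v=7: a=7^4·(≡2), b=7^2·(≡5) mod 7; (2|7)=+1, (5|7)=-1; (−1)^{4·2·3}·(+1)^2·(-1)^4 = +1.
|Ram(-62985, -4845)| = 4, even; anisotropic at {2, 3, 5, ∞}.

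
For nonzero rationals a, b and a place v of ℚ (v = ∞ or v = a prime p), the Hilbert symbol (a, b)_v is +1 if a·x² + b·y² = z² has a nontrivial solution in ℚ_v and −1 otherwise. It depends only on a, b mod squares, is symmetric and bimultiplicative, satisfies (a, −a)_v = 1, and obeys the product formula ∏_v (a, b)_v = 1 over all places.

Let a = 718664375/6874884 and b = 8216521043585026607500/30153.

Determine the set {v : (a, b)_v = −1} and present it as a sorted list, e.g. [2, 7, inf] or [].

[2, 3, 19, 31]

Mod squares: a ≡ 9503, b ≡ 22971. Check v ∈ {∞, 2, 3, 5, 11, 13, 17, 19, 23, 31, 43}.
v=3: a=3^-2·(≡2), b=3^-1·(≡1) mod 3; (2|3)=-1, (1|3)=+1; (−1)^{-2·-1·1}·(-1)^-1·(+1)^-2 = -1.
v=2: v_2(a)=-2, v_2(b)=2; units ≡ 7, 3 (mod 8); ε·ε+αω+βω = 1·1+-2·1+2·0 ≡ 1  ⇒  (a,b)_2 = -1.
v=5: a=5^4·(≡2), b=5^4·(≡4) mod 5; (2|5)=-1, (4|5)=+1; (−1)^{4·4·2}·(-1)^4·(+1)^4 = +1.
v=11: a=11^2·(≡7), b=11^0·(≡5) mod 11; (7|11)=-1, (5|11)=+1; (−1)^{2·0·5}·(-1)^0·(+1)^2 = +1.
v=43: a=43^1·(≡14), b=43^4·(≡6) mod 43; (14|43)=+1, (6|43)=+1; (−1)^{1·4·21}·(+1)^4·(+1)^1 = +1.
v=∞: 9503 > 0 and 22971 > 0  ⇒  (a,b)_∞ = +1.
v=31: a=31^0·(≡15), b=31^1·(≡4) mod 31; (15|31)=-1, (4|31)=+1; (−1)^{0·1·15}·(-1)^1·(+1)^0 = -1.
v=13: a=13^1·(≡4), b=13^5·(≡10) mod 13; (4|13)=+1, (10|13)=+1; (−1)^{1·5·6}·(+1)^5·(+1)^1 = +1.
v=23: a=23^-2·(≡4), b=23^-2·(≡21) mod 23; (4|23)=+1, (21|23)=-1; (−1)^{-2·-2·11}·(+1)^-2·(-1)^-2 = +1.
v=19: a=19^-2·(≡12), b=19^-1·(≡3) mod 19; (12|19)=-1, (3|19)=-1; (−1)^{-2·-1·9}·(-1)^-1·(-1)^-2 = -1.
v=17: a=17^1·(≡1), b=17^4·(≡16) mod 17; (1|17)=+1, (16|17)=+1; (−1)^{1·4·8}·(+1)^4·(+1)^1 = +1.
(9503, 22971 / ℚ) ramifies at {2, 3, 19, 31}: a division algebra.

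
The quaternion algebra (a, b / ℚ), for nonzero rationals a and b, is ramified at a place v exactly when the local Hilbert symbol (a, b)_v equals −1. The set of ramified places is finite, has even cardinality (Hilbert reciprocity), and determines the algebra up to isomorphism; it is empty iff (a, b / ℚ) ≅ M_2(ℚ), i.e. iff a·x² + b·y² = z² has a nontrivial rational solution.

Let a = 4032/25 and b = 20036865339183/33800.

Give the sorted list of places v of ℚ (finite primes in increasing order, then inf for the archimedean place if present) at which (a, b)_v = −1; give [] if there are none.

[2, 7, 17, 41]

Mod squares: a ≡ 7, b ≡ 154734. Check v ∈ {∞, 2, 3, 5, 7, 11, 13, 17, 19, 37, 41}.
v=37: a=37^0·(≡34), b=37^1·(≡4) mod 37; (34|37)=+1, (4|37)=+1; (−1)^{0·1·18}·(+1)^1·(+1)^0 = +1.
v=∞: 7 > 0 and 154734 > 0  ⇒  (a,b)_∞ = +1.
v=11: a=11^0·(≡2), b=11^4·(≡6) mod 11; (2|11)=-1, (6|11)=-1; (−1)^{0·4·5}·(-1)^4·(-1)^0 = +1.
v=5: a=5^-2·(≡2), b=5^-2·(≡4) mod 5; (2|5)=-1, (4|5)=+1; (−1)^{-2·-2·2}·(-1)^-2·(+1)^-2 = +1.
v=7: a=7^1·(≡4), b=7^2·(≡5) mod 7; (4|7)=+1, (5|7)=-1; (−1)^{1·2·3}·(+1)^2·(-1)^1 = -1.
v=3: a=3^2·(≡1), b=3^1·(≡2) mod 3; (1|3)=+1, (2|3)=-1; (−1)^{2·1·1}·(+1)^1·(-1)^2 = +1.
v=13: a=13^0·(≡11), b=13^-2·(≡6) mod 13; (11|13)=-1, (6|13)=-1; (−1)^{0·-2·6}·(-1)^-2·(-1)^0 = +1.
v=17: a=17^0·(≡11), b=17^1·(≡6) mod 17; (11|17)=-1, (6|17)=-1; (−1)^{0·1·8}·(-1)^1·(-1)^0 = -1.
v=41: a=41^0·(≡35), b=41^1·(≡25) mod 41; (35|41)=-1, (25|41)=+1; (−1)^{0·1·20}·(-1)^1·(+1)^0 = -1.
v=2: v_2(a)=6, v_2(b)=-3; units ≡ 7, 7 (mod 8); ε·ε+αω+βω = 1·1+6·0+-3·0 ≡ 1  ⇒  (a,b)_2 = -1.
v=19: a=19^0·(≡7), b=19^2·(≡7) mod 19; (7|19)=+1, (7|19)=+1; (−1)^{0·2·9}·(+1)^2·(+1)^0 = +1.
(7, 154734 / ℚ) ramifies at {2, 7, 17, 41}: a division algebra.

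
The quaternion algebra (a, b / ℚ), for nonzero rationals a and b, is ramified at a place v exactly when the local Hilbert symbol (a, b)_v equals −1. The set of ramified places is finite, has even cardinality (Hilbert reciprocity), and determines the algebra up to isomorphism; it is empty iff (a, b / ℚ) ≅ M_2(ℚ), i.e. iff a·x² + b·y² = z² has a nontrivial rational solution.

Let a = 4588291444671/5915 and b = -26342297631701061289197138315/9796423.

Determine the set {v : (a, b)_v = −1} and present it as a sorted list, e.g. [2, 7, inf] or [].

Mod squares: a ≡ 416424085, b ≡ -33005. Check v ∈ {∞, 2, 3, 5, 7, 11, 13, 17, 23, 31, 37, 41}.
v=13: a=13^-2·(≡10), b=13^-4·(≡7) mod 13; (10|13)=+1, (7|13)=-1; (−1)^{-2·-4·6}·(+1)^-4·(-1)^-2 = +1.
v=37: a=37^1·(≡29), b=37^2·(≡9) mod 37; (29|37)=-1, (9|37)=+1; (−1)^{1·2·18}·(-1)^2·(+1)^1 = +1.
v=2: v_2(a)=0, v_2(b)=0; units ≡ 5, 3 (mod 8); ε·ε+αω+βω = 0·1+0·1+0·1 ≡ 0  ⇒  (a,b)_2 = +1.
v=17: a=17^0·(≡11), b=17^2·(≡13) mod 17; (11|17)=-1, (13|17)=+1; (−1)^{0·2·8}·(-1)^2·(+1)^0 = +1.
v=5: a=5^-1·(≡2), b=5^1·(≡4) mod 5; (2|5)=-1, (4|5)=+1; (−1)^{-1·1·2}·(-1)^1·(+1)^-1 = -1.
v=7: a=7^-1·(≡5), b=7^-3·(≡3) mod 7; (5|7)=-1, (3|7)=-1; (−1)^{-1·-3·3}·(-1)^-3·(-1)^-1 = -1.
v=11: a=11^1·(≡9), b=11^0·(≡7) mod 11; (9|11)=+1, (7|11)=-1; (−1)^{1·0·5}·(+1)^0·(-1)^1 = -1.
v=41: a=41^1·(≡33), b=41^3·(≡22) mod 41; (33|41)=+1, (22|41)=-1; (−1)^{1·3·20}·(+1)^3·(-1)^1 = -1.
v=3: a=3^6·(≡1), b=3^10·(≡1) mod 3; (1|3)=+1, (1|3)=+1; (−1)^{6·10·1}·(+1)^10·(+1)^6 = +1.
v=31: a=31^1·(≡12), b=31^2·(≡9) mod 31; (12|31)=-1, (9|31)=+1; (−1)^{1·2·15}·(-1)^2·(+1)^1 = +1.
v=23: a=23^3·(≡16), b=23^7·(≡11) mod 23; (16|23)=+1, (11|23)=-1; (−1)^{3·7·11}·(+1)^7·(-1)^3 = +1.
v=∞: 416424085 > 0 and -33005 < 0  ⇒  (a,b)_∞ = +1.
(416424085, -33005 / ℚ) ramifies at {5, 7, 11, 41}: a division algebra.

[5, 7, 11, 41]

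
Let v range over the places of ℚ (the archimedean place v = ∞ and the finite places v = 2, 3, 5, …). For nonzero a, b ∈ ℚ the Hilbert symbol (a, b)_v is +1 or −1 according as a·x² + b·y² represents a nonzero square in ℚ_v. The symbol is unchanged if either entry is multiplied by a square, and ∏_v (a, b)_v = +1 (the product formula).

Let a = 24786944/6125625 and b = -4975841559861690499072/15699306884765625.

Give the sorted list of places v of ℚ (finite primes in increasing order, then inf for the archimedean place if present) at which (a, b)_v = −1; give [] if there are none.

[2, 13, 19, 23]

(a, b) ≡ (494, -598) mod (ℚ^×)²; places V = {2, 3, 5, 7, 11, 13, 19, 23, ∞}.
(a,b)_5: α=-4, u≡4; β=-12, v≡3 (mod 5); (4|5)=+1, (3|5)=-1; sign (−1)^0·+1^-12·-1^-4 = +1.
(a,b)_7: α=2, u≡4; β=8, v≡1 (mod 7); (4|7)=+1, (1|7)=+1; sign (−1)^0·+1^8·+1^2 = +1.
(a,b)_2: α=11, β=17; u≡7, v≡5 (mod 8); ε(u)ε(v)=1·0, αω(v)=11·1, βω(u)=17·0; sum ≡ 1  ⇒  -1.
(a,b)_23: α=0, u≡10; β=1, v≡22 (mod 23); (10|23)=-1, (22|23)=-1; sign (−1)^0·-1^1·-1^0 = -1.
(a,b)_19: α=1, u≡6; β=4, v≡14 (mod 19); (6|19)=+1, (14|19)=-1; sign (−1)^0·+1^4·-1^1 = -1.
(a,b)_13: α=1, u≡9; β=3, v≡11 (mod 13); (9|13)=+1, (11|13)=-1; sign (−1)^0·+1^3·-1^1 = -1.
(a,b)_∞: sgn(494)=+, sgn(-598)=−, so +1.
(a,b)_3: α=-4, u≡2; β=-12, v≡2 (mod 3); (2|3)=-1, (2|3)=-1; sign (−1)^0·-1^-12·-1^-4 = +1.
(a,b)_11: α=-2, u≡2; β=-2, v≡6 (mod 11); (2|11)=-1, (6|11)=-1; sign (−1)^0·-1^-2·-1^-2 = +1.
Ram(494, -598) = {2, 13, 19, 23}; no ℚ_2-point on the conic.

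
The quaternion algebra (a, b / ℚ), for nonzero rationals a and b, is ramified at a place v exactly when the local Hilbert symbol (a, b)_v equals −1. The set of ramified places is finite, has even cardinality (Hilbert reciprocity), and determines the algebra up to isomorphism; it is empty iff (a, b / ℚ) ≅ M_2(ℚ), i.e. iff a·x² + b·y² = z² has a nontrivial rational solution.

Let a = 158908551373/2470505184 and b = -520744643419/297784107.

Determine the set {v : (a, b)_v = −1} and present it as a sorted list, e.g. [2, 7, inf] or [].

Mod squares: a ≡ 182, b ≡ -273. Check v ∈ {∞, 2, 3, 7, 11, 13, 19, 23, 41}.
v=2: v_2(a)=-5, v_2(b)=0; units ≡ 3, 7 (mod 8); ε·ε+αω+βω = 1·1+-5·0+0·1 ≡ 1  ⇒  (a,b)_2 = -1.
v=13: a=13^1·(≡4), b=13^3·(≡2) mod 13; (4|13)=+1, (2|13)=-1; (−1)^{1·3·6}·(+1)^3·(-1)^1 = -1.
v=3: a=3^-8·(≡2), b=3^-11·(≡2) mod 3; (2|3)=-1, (2|3)=-1; (−1)^{-8·-11·1}·(-1)^-11·(-1)^-8 = -1.
v=∞: 182 > 0 and -273 < 0  ⇒  (a,b)_∞ = +1.
v=23: a=23^4·(≡21), b=23^4·(≡1) mod 23; (21|23)=-1, (1|23)=+1; (−1)^{4·4·11}·(-1)^4·(+1)^4 = +1.
v=19: a=19^2·(≡16), b=19^0·(≡2) mod 19; (16|19)=+1, (2|19)=-1; (−1)^{2·0·9}·(+1)^0·(-1)^2 = +1.
v=41: a=41^-2·(≡9), b=41^-2·(≡26) mod 41; (9|41)=+1, (26|41)=-1; (−1)^{-2·-2·20}·(+1)^-2·(-1)^-2 = +1.
v=11: a=11^2·(≡10), b=11^2·(≡2) mod 11; (10|11)=-1, (2|11)=-1; (−1)^{2·2·5}·(-1)^2·(-1)^2 = +1.
v=7: a=7^-1·(≡5), b=7^1·(≡5) mod 7; (5|7)=-1, (5|7)=-1; (−1)^{-1·1·3}·(-1)^1·(-1)^-1 = -1.
(182, -273 / ℚ) ramifies at {2, 3, 7, 13}: a division algebra.

[2, 3, 7, 13]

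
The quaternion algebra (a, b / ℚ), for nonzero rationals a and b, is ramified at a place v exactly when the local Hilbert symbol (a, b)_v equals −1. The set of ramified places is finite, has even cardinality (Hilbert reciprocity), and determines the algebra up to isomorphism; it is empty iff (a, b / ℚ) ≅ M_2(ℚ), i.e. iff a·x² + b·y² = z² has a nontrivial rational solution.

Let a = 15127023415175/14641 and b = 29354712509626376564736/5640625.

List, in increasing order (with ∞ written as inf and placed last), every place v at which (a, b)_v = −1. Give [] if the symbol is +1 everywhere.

[2, 17, 23, 47]

Mod squares: a ≡ 23, b ≡ 23171. Check v ∈ {∞, 2, 3, 5, 7, 11, 17, 19, 23, 29, 47}.
v=∞: 23 > 0 and 23171 > 0  ⇒  (a,b)_∞ = +1.
v=29: a=29^2·(≡20), b=29^3·(≡4) mod 29; (20|29)=+1, (4|29)=+1; (−1)^{2·3·14}·(+1)^3·(+1)^2 = +1.
v=19: a=19^0·(≡6), b=19^-2·(≡8) mod 19; (6|19)=+1, (8|19)=-1; (−1)^{0·-2·9}·(+1)^-2·(-1)^0 = +1.
v=2: v_2(a)=0, v_2(b)=12; units ≡ 7, 3 (mod 8); ε·ε+αω+βω = 1·1+0·1+12·0 ≡ 1  ⇒  (a,b)_2 = -1.
v=47: a=47^2·(≡11), b=47^3·(≡41) mod 47; (11|47)=-1, (41|47)=-1; (−1)^{2·3·23}·(-1)^3·(-1)^2 = -1.
v=23: a=23^1·(≡9), b=23^2·(≡10) mod 23; (9|23)=+1, (10|23)=-1; (−1)^{1·2·11}·(+1)^2·(-1)^1 = -1.
v=7: a=7^2·(≡2), b=7^0·(≡4) mod 7; (2|7)=+1, (4|7)=+1; (−1)^{2·0·3}·(+1)^0·(+1)^2 = +1.
v=3: a=3^0·(≡2), b=3^2·(≡2) mod 3; (2|3)=-1, (2|3)=-1; (−1)^{0·2·1}·(-1)^2·(-1)^0 = +1.
v=11: a=11^-4·(≡1), b=11^2·(≡1) mod 11; (1|11)=+1, (1|11)=+1; (−1)^{-4·2·5}·(+1)^2·(+1)^-4 = +1.
v=17: a=17^2·(≡5), b=17^3·(≡6) mod 17; (5|17)=-1, (6|17)=-1; (−1)^{2·3·8}·(-1)^3·(-1)^2 = -1.
v=5: a=5^2·(≡2), b=5^-6·(≡1) mod 5; (2|5)=-1, (1|5)=+1; (−1)^{2·-6·2}·(-1)^-6·(+1)^2 = +1.
|Ram(23, 23171)| = 4, even; anisotropic at {2, 17, 23, 47}.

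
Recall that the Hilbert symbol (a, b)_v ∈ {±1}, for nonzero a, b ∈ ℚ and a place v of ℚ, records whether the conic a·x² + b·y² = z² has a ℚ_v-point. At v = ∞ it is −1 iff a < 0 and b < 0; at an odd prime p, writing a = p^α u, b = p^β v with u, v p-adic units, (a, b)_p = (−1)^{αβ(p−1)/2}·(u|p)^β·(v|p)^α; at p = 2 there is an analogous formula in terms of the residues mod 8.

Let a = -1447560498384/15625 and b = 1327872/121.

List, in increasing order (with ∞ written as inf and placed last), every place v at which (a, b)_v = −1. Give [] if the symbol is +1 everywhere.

(a, b) ≡ (-21, 5187) mod (ℚ^×)²; places V = {2, 3, 5, 7, 11, 13, 17, 19, ∞}.
(a,b)_3: α=7, u≡2; β=1, v≡1 (mod 3); (2|3)=-1, (1|3)=+1; sign (−1)^1·-1^1·+1^7 = +1.
(a,b)_∞: sgn(-21)=−, sgn(5187)=+, so +1.
(a,b)_17: α=2, u≡8; β=0, v≡1 (mod 17); (8|17)=+1, (1|17)=+1; sign (−1)^0·+1^0·+1^2 = +1.
(a,b)_7: α=1, u≡4; β=1, v≡5 (mod 7); (4|7)=+1, (5|7)=-1; sign (−1)^1·+1^1·-1^1 = +1.
(a,b)_2: α=4, β=8; u≡3, v≡3 (mod 8); ε(u)ε(v)=1·1, αω(v)=4·1, βω(u)=8·1; sum ≡ 1  ⇒  -1.
(a,b)_13: α=2, u≡2; β=1, v≡4 (mod 13); (2|13)=-1, (4|13)=+1; sign (−1)^0·-1^1·+1^2 = -1.
(a,b)_19: α=0, u≡6; β=1, v≡9 (mod 19); (6|19)=+1, (9|19)=+1; sign (−1)^0·+1^1·+1^0 = +1.
(a,b)_5: α=-6, u≡1; β=0, v≡2 (mod 5); (1|5)=+1, (2|5)=-1; sign (−1)^0·+1^0·-1^-6 = +1.
(a,b)_11: α=2, u≡3; β=-2, v≡7 (mod 11); (3|11)=+1, (7|11)=-1; sign (−1)^0·+1^-2·-1^2 = +1.
Ram(-21, 5187) = {2, 13}; no ℚ_2-point on the conic.

[2, 13]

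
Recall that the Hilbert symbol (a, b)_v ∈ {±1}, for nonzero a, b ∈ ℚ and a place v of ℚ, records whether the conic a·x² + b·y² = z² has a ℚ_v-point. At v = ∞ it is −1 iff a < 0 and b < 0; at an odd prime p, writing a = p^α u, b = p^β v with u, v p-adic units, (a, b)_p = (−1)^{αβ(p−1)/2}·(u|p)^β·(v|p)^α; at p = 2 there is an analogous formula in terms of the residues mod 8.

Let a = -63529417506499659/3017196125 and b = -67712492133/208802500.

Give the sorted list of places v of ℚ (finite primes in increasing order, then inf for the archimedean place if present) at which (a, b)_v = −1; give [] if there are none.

(a, b) ≡ (-55, -13) mod (ℚ^×)²; places V = {2, 3, 5, 11, 13, 17, ∞}.
(a,b)_13: α=2, u≡1; β=1, v≡4 (mod 13); (1|13)=+1, (4|13)=+1; sign (−1)^0·+1^1·+1^2 = +1.
(a,b)_17: α=-6, u≡2; β=-4, v≡8 (mod 17); (2|17)=+1, (8|17)=+1; sign (−1)^0·+1^-4·+1^-6 = +1.
(a,b)_∞: sgn(-55)=−, sgn(-13)=−, so -1.
(a,b)_3: α=24, u≡2; β=16, v≡2 (mod 3); (2|3)=-1, (2|3)=-1; sign (−1)^0·-1^16·-1^24 = +1.
(a,b)_11: α=3, u≡8; β=2, v≡1 (mod 11); (8|11)=-1, (1|11)=+1; sign (−1)^0·-1^2·+1^3 = +1.
(a,b)_5: α=-3, u≡4; β=-4, v≡3 (mod 5); (4|5)=+1, (3|5)=-1; sign (−1)^0·+1^-4·-1^-3 = -1.
(a,b)_2: α=0, β=-2; u≡1, v≡3 (mod 8); ε(u)ε(v)=0·1, αω(v)=0·1, βω(u)=-2·0; sum ≡ 0  ⇒  +1.
|Ram(-55, -13)| = 2, even; anisotropic at {5, ∞}.

[5, inf]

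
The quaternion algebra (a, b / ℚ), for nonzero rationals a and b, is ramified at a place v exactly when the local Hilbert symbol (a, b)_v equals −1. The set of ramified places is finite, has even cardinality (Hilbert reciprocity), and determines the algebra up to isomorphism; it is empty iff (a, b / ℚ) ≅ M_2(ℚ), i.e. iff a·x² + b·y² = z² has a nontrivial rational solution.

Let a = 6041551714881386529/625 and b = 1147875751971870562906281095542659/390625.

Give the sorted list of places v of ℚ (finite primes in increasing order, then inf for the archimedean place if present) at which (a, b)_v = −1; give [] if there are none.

Mod squares: a ≡ 45849, b ≡ 11479139. Check v ∈ {∞, 2, 3, 5, 7, 17, 19, 23, 29, 31, 37, 41, 47}.
v=29: a=29^1·(≡21), b=29^2·(≡15) mod 29; (21|29)=-1, (15|29)=-1; (−1)^{1·2·14}·(-1)^2·(-1)^1 = -1.
v=19: a=19^0·(≡3), b=19^2·(≡7) mod 19; (3|19)=-1, (7|19)=+1; (−1)^{0·2·9}·(-1)^2·(+1)^0 = +1.
v=3: a=3^1·(≡1), b=3^2·(≡2) mod 3; (1|3)=+1, (2|3)=-1; (−1)^{1·2·1}·(+1)^2·(-1)^1 = -1.
v=7: a=7^2·(≡3), b=7^3·(≡1) mod 7; (3|7)=-1, (1|7)=+1; (−1)^{2·3·3}·(-1)^3·(+1)^2 = -1.
v=∞: 45849 > 0 and 11479139 > 0  ⇒  (a,b)_∞ = +1.
v=2: v_2(a)=0, v_2(b)=0; units ≡ 1, 3 (mod 8); ε·ε+αω+βω = 0·1+0·1+0·0 ≡ 0  ⇒  (a,b)_2 = +1.
v=17: a=17^1·(≡11), b=17^2·(≡1) mod 17; (11|17)=-1, (1|17)=+1; (−1)^{1·2·8}·(-1)^2·(+1)^1 = +1.
v=31: a=31^1·(≡22), b=31^2·(≡9) mod 31; (22|31)=-1, (9|31)=+1; (−1)^{1·2·15}·(-1)^2·(+1)^1 = +1.
v=41: a=41^2·(≡28), b=41^3·(≡4) mod 41; (28|41)=-1, (4|41)=+1; (−1)^{2·3·20}·(-1)^3·(+1)^2 = -1.
v=47: a=47^2·(≡24), b=47^3·(≡21) mod 47; (24|47)=+1, (21|47)=+1; (−1)^{2·3·23}·(+1)^3·(+1)^2 = +1.
v=23: a=23^2·(≡19), b=23^3·(≡16) mod 23; (19|23)=-1, (16|23)=+1; (−1)^{2·3·11}·(-1)^3·(+1)^2 = -1.
v=5: a=5^-4·(≡4), b=5^-8·(≡4) mod 5; (4|5)=+1, (4|5)=+1; (−1)^{-4·-8·2}·(+1)^-8·(+1)^-4 = +1.
v=37: a=37^2·(≡31), b=37^3·(≡23) mod 37; (31|37)=-1, (23|37)=-1; (−1)^{2·3·18}·(-1)^3·(-1)^2 = -1.
Ram(45849, 11479139) = {3, 7, 23, 29, 37, 41}; no ℚ_3-point on the conic.

[3, 7, 23, 29, 37, 41]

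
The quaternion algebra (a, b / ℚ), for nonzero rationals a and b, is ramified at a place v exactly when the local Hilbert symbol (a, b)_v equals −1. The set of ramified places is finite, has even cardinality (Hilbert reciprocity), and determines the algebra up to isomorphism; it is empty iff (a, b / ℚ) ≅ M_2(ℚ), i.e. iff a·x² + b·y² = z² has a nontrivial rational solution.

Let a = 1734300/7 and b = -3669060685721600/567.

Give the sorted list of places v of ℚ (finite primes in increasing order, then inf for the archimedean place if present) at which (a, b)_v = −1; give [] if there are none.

[13, 43]

Mod squares: a ≡ 13489, b ≡ -250814695313. Check v ∈ {∞, 2, 3, 5, 7, 13, 29, 31, 37, 41, 43, 47}.
v=3: a=3^2·(≡1), b=3^-4·(≡1) mod 3; (1|3)=+1, (1|3)=+1; (−1)^{2·-4·1}·(+1)^-4·(+1)^2 = +1.
v=5: a=5^2·(≡1), b=5^2·(≡3) mod 5; (1|5)=+1, (3|5)=-1; (−1)^{2·2·2}·(+1)^2·(-1)^2 = +1.
v=41: a=41^1·(≡10), b=41^1·(≡36) mod 41; (10|41)=+1, (36|41)=+1; (−1)^{1·1·20}·(+1)^1·(+1)^1 = +1.
v=13: a=13^0·(≡5), b=13^1·(≡7) mod 13; (5|13)=-1, (7|13)=-1; (−1)^{0·1·6}·(-1)^1·(-1)^0 = -1.
v=7: a=7^-1·(≡1), b=7^-1·(≡5) mod 7; (1|7)=+1, (5|7)=-1; (−1)^{-1·-1·3}·(+1)^-1·(-1)^-1 = +1.
v=∞: 13489 > 0 and -250814695313 < 0  ⇒  (a,b)_∞ = +1.
v=47: a=47^1·(≡41), b=47^1·(≡2) mod 47; (41|47)=-1, (2|47)=+1; (−1)^{1·1·23}·(-1)^1·(+1)^1 = +1.
v=43: a=43^0·(≡28), b=43^1·(≡15) mod 43; (28|43)=-1, (15|43)=+1; (−1)^{0·1·21}·(-1)^1·(+1)^0 = -1.
v=2: v_2(a)=2, v_2(b)=12; units ≡ 1, 7 (mod 8); ε·ε+αω+βω = 0·1+2·0+12·0 ≡ 0  ⇒  (a,b)_2 = +1.
v=29: a=29^0·(≡6), b=29^1·(≡12) mod 29; (6|29)=+1, (12|29)=-1; (−1)^{0·1·14}·(+1)^1·(-1)^0 = +1.
v=31: a=31^0·(≡14), b=31^1·(≡26) mod 31; (14|31)=+1, (26|31)=-1; (−1)^{0·1·15}·(+1)^1·(-1)^0 = +1.
v=37: a=37^0·(≡21), b=37^1·(≡28) mod 37; (21|37)=+1, (28|37)=+1; (−1)^{0·1·18}·(+1)^1·(+1)^0 = +1.
Ram(13489, -250814695313) = {13, 43}; no ℚ_13-point on the conic.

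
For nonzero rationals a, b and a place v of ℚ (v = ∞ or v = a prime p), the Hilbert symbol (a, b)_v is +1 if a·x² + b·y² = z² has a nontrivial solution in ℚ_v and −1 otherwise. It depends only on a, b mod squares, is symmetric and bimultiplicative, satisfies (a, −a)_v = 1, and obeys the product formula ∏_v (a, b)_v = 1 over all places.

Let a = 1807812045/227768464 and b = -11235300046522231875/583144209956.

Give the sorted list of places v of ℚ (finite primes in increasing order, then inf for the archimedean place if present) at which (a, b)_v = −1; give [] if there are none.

[3, 11, 13, 29]

(a, b) ≡ (2405, -672771) mod (ℚ^×)²; places V = {2, 3, 5, 7, 11, 13, 17, 19, 29, 37, ∞}.
(a,b)_17: α=4, u≡13; β=6, v≡2 (mod 17); (13|17)=+1, (2|17)=+1; sign (−1)^0·+1^6·+1^4 = +1.
(a,b)_5: α=1, u≡1; β=4, v≡4 (mod 5); (1|5)=+1, (4|5)=+1; sign (−1)^0·+1^4·+1^1 = +1.
(a,b)_13: α=1, u≡9; β=2, v≡8 (mod 13); (9|13)=+1, (8|13)=-1; sign (−1)^0·+1^2·-1^1 = -1.
(a,b)_∞: sgn(2405)=+, sgn(-672771)=−, so +1.
(a,b)_29: α=0, u≡18; β=1, v≡7 (mod 29); (18|29)=-1, (7|29)=+1; sign (−1)^0·-1^1·+1^0 = -1.
(a,b)_11: α=-2, u≡8; β=-3, v≡7 (mod 11); (8|11)=-1, (7|11)=-1; sign (−1)^0·-1^-3·-1^-2 = -1.
(a,b)_2: α=-4, β=-2; u≡5, v≡5 (mod 8); ε(u)ε(v)=0·0, αω(v)=-4·1, βω(u)=-2·1; sum ≡ 0  ⇒  +1.
(a,b)_7: α=-6, u≡1; β=-8, v≡6 (mod 7); (1|7)=+1, (6|7)=-1; sign (−1)^0·+1^-8·-1^-6 = +1.
(a,b)_3: α=2, u≡2; β=1, v≡2 (mod 3); (2|3)=-1, (2|3)=-1; sign (−1)^0·-1^1·-1^2 = -1.
(a,b)_19: α=0, u≡6; β=-1, v≡7 (mod 19); (6|19)=+1, (7|19)=+1; sign (−1)^0·+1^-1·+1^0 = +1.
(a,b)_37: α=1, u≡4; β=3, v≡36 (mod 37); (4|37)=+1, (36|37)=+1; sign (−1)^0·+1^3·+1^1 = +1.
(2405, -672771 / ℚ) ramifies at {3, 11, 13, 29}: a division algebra.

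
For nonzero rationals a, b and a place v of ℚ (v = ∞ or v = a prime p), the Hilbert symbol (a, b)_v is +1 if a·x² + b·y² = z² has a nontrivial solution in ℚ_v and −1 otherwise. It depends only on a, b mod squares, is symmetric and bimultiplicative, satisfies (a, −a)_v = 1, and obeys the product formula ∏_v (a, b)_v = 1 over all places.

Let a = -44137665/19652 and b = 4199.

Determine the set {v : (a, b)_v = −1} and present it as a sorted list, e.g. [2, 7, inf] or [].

[2, 11]

(a, b) ≡ (-230945, 4199) mod (ℚ^×)²; places V = {2, 3, 5, 11, 13, 17, 19, ∞}.
(a,b)_∞: sgn(-230945)=−, sgn(4199)=+, so +1.
(a,b)_3: α=2, u≡1; β=0, v≡2 (mod 3); (1|3)=+1, (2|3)=-1; sign (−1)^0·+1^0·-1^2 = +1.
(a,b)_19: α=3, u≡1; β=1, v≡12 (mod 19); (1|19)=+1, (12|19)=-1; sign (−1)^1·+1^1·-1^3 = +1.
(a,b)_5: α=1, u≡1; β=0, v≡4 (mod 5); (1|5)=+1, (4|5)=+1; sign (−1)^0·+1^0·+1^1 = +1.
(a,b)_17: α=-3, u≡16; β=1, v≡9 (mod 17); (16|17)=+1, (9|17)=+1; sign (−1)^0·+1^1·+1^-3 = +1.
(a,b)_11: α=1, u≡9; β=0, v≡8 (mod 11); (9|11)=+1, (8|11)=-1; sign (−1)^0·+1^0·-1^1 = -1.
(a,b)_2: α=-2, β=0; u≡7, v≡7 (mod 8); ε(u)ε(v)=1·1, αω(v)=-2·0, βω(u)=0·0; sum ≡ 1  ⇒  -1.
(a,b)_13: α=1, u≡2; β=1, v≡11 (mod 13); (2|13)=-1, (11|13)=-1; sign (−1)^0·-1^1·-1^1 = +1.
(-230945, 4199 / ℚ) ramifies at {2, 11}: a division algebra.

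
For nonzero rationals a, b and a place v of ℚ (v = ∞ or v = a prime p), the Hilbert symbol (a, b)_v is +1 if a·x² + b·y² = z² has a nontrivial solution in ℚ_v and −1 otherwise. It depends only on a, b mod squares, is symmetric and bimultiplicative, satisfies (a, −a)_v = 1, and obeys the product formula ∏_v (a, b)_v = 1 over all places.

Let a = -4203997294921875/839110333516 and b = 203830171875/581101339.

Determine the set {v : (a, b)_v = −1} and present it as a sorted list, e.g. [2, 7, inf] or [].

[3, 7, 11, 13]

Mod squares: a ≡ -273, b ≡ 1001. Check v ∈ {∞, 2, 3, 5, 7, 11, 13, 19}.
v=13: a=13^-1·(≡5), b=13^-1·(≡3) mod 13; (5|13)=-1, (3|13)=+1; (−1)^{-1·-1·6}·(-1)^-1·(+1)^-1 = -1.
v=3: a=3^5·(≡2), b=3^4·(≡2) mod 3; (2|3)=-1, (2|3)=-1; (−1)^{5·4·1}·(-1)^4·(-1)^5 = -1.
v=7: a=7^-3·(≡6), b=7^-3·(≡3) mod 7; (6|7)=-1, (3|7)=-1; (−1)^{-3·-3·3}·(-1)^-3·(-1)^-3 = -1.
v=19: a=19^-6·(≡15), b=19^-4·(≡13) mod 19; (15|19)=-1, (13|19)=-1; (−1)^{-6·-4·9}·(-1)^-4·(-1)^-6 = +1.
v=5: a=5^10·(≡2), b=5^6·(≡4) mod 5; (2|5)=-1, (4|5)=+1; (−1)^{10·6·2}·(-1)^6·(+1)^10 = +1.
v=11: a=11^6·(≡8), b=11^5·(≡4) mod 11; (8|11)=-1, (4|11)=+1; (−1)^{6·5·5}·(-1)^5·(+1)^6 = -1.
v=∞: -273 < 0 and 1001 > 0  ⇒  (a,b)_∞ = +1.
v=2: v_2(a)=-2, v_2(b)=0; units ≡ 7, 1 (mod 8); ε·ε+αω+βω = 1·0+-2·0+0·0 ≡ 0  ⇒  (a,b)_2 = +1.
Ram(-273, 1001) = {3, 7, 11, 13}; no ℚ_3-point on the conic.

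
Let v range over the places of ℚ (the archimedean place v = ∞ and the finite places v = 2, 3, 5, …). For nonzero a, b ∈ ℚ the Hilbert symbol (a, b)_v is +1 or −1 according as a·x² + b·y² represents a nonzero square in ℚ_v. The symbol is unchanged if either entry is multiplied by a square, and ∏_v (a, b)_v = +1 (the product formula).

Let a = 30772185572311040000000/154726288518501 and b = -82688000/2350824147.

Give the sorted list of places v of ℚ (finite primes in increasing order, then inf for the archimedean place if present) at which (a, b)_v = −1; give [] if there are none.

Mod squares: a ≡ 881790, b ≡ -9690. Check v ∈ {∞, 2, 3, 5, 7, 11, 13, 17, 19, 23, 31, 43, 47}.
v=19: a=19^3·(≡18), b=19^1·(≡2) mod 19; (18|19)=-1, (2|19)=-1; (−1)^{3·1·9}·(-1)^1·(-1)^3 = -1.
v=∞: 881790 > 0 and -9690 < 0  ⇒  (a,b)_∞ = +1.
v=11: a=11^2·(≡2), b=11^0·(≡1) mod 11; (2|11)=-1, (1|11)=+1; (−1)^{2·0·5}·(-1)^0·(+1)^2 = +1.
v=5: a=5^7·(≡2), b=5^3·(≡3) mod 5; (2|5)=-1, (3|5)=-1; (−1)^{7·3·2}·(-1)^3·(-1)^7 = +1.
v=3: a=3^-9·(≡2), b=3^-3·(≡1) mod 3; (2|3)=-1, (1|3)=+1; (−1)^{-9·-3·1}·(-1)^-3·(+1)^-9 = +1.
v=43: a=43^0·(≡34), b=43^-2·(≡22) mod 43; (34|43)=-1, (22|43)=-1; (−1)^{0·-2·21}·(-1)^-2·(-1)^0 = +1.
v=31: a=31^-2·(≡22), b=31^-2·(≡24) mod 31; (22|31)=-1, (24|31)=-1; (−1)^{-2·-2·15}·(-1)^-2·(-1)^-2 = +1.
v=7: a=7^-1·(≡6), b=7^-2·(≡5) mod 7; (6|7)=-1, (5|7)=-1; (−1)^{-1·-2·3}·(-1)^-2·(-1)^-1 = -1.
v=47: a=47^-2·(≡11), b=47^0·(≡20) mod 47; (11|47)=-1, (20|47)=-1; (−1)^{-2·0·23}·(-1)^0·(-1)^-2 = +1.
v=23: a=23^-2·(≡1), b=23^0·(≡3) mod 23; (1|23)=+1, (3|23)=+1; (−1)^{-2·0·11}·(+1)^0·(+1)^-2 = +1.
v=13: a=13^1·(≡10), b=13^0·(≡11) mod 13; (10|13)=+1, (11|13)=-1; (−1)^{1·0·6}·(+1)^0·(-1)^1 = -1.
v=2: v_2(a)=31, v_2(b)=11; units ≡ 7, 3 (mod 8); ε·ε+αω+βω = 1·1+31·1+11·0 ≡ 0  ⇒  (a,b)_2 = +1.
v=17: a=17^1·(≡5), b=17^1·(≡1) mod 17; (5|17)=-1, (1|17)=+1; (−1)^{1·1·8}·(-1)^1·(+1)^1 = -1.
(881790, -9690 / ℚ) ramifies at {7, 13, 17, 19}: a division algebra.

[7, 13, 17, 19]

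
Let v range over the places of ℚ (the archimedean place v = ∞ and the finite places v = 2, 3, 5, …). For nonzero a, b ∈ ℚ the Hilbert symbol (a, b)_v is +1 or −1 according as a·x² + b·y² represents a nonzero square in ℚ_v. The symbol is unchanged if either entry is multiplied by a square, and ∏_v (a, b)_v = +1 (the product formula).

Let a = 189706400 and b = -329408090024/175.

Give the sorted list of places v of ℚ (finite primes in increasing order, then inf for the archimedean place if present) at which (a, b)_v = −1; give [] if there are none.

(a, b) ≡ (474266, -6902) mod (ℚ^×)²; places V = {2, 5, 7, 13, 17, 19, 29, 37, ∞}.
(a,b)_17: α=1, u≡9; β=1, v≡1 (mod 17); (9|17)=+1, (1|17)=+1; sign (−1)^0·+1^1·+1^1 = +1.
(a,b)_5: α=2, u≡1; β=-2, v≡3 (mod 5); (1|5)=+1, (3|5)=-1; sign (−1)^0·+1^-2·-1^2 = +1.
(a,b)_37: α=1, u≡36; β=2, v≡6 (mod 37); (36|37)=+1, (6|37)=-1; sign (−1)^0·+1^2·-1^1 = -1.
(a,b)_2: α=5, β=3; u≡5, v≡5 (mod 8); ε(u)ε(v)=0·0, αω(v)=5·1, βω(u)=3·1; sum ≡ 0  ⇒  +1.
(a,b)_7: α=0, u≡2; β=-1, v≡2 (mod 7); (2|7)=+1, (2|7)=+1; sign (−1)^0·+1^-1·+1^0 = +1.
(a,b)_19: α=0, u≡7; β=2, v≡15 (mod 19); (7|19)=+1, (15|19)=-1; sign (−1)^0·+1^2·-1^0 = +1.
(a,b)_13: α=1, u≡1; β=2, v≡10 (mod 13); (1|13)=+1, (10|13)=+1; sign (−1)^0·+1^2·+1^1 = +1.
(a,b)_∞: sgn(474266)=+, sgn(-6902)=−, so +1.
(a,b)_29: α=1, u≡12; β=1, v≡28 (mod 29); (12|29)=-1, (28|29)=+1; sign (−1)^0·-1^1·+1^1 = -1.
|Ram(474266, -6902)| = 2, even; anisotropic at {29, 37}.

[29, 37]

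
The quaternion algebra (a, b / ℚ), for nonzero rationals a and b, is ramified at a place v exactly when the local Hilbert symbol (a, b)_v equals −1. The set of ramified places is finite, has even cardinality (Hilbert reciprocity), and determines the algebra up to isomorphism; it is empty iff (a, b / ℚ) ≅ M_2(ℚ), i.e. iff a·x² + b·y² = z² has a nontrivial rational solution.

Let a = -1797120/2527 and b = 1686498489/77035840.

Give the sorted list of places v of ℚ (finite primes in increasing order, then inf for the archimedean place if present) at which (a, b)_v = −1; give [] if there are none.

[13, 17]

Mod squares: a ≡ -1365, b ≡ 85. Check v ∈ {∞, 2, 3, 5, 7, 13, 17, 19}.
v=17: a=17^0·(≡14), b=17^-3·(≡7) mod 17; (14|17)=-1, (7|17)=-1; (−1)^{0·-3·8}·(-1)^-3·(-1)^0 = -1.
v=∞: -1365 < 0 and 85 > 0  ⇒  (a,b)_∞ = +1.
v=5: a=5^1·(≡3), b=5^-1·(≡3) mod 5; (3|5)=-1, (3|5)=-1; (−1)^{1·-1·2}·(-1)^-1·(-1)^1 = +1.
v=2: v_2(a)=10, v_2(b)=-6; units ≡ 3, 5 (mod 8); ε·ε+αω+βω = 1·0+10·1+-6·1 ≡ 0  ⇒  (a,b)_2 = +1.
v=19: a=19^-2·(≡2), b=19^0·(≡6) mod 19; (2|19)=-1, (6|19)=+1; (−1)^{-2·0·9}·(-1)^0·(+1)^-2 = +1.
v=3: a=3^3·(≡1), b=3^10·(≡1) mod 3; (1|3)=+1, (1|3)=+1; (−1)^{3·10·1}·(+1)^10·(+1)^3 = +1.
v=7: a=7^-1·(≡1), b=7^-2·(≡2) mod 7; (1|7)=+1, (2|7)=+1; (−1)^{-1·-2·3}·(+1)^-2·(+1)^-1 = +1.
v=13: a=13^1·(≡3), b=13^4·(≡5) mod 13; (3|13)=+1, (5|13)=-1; (−1)^{1·4·6}·(+1)^4·(-1)^1 = -1.
(-1365, 85 / ℚ) ramifies at {13, 17}: a division algebra.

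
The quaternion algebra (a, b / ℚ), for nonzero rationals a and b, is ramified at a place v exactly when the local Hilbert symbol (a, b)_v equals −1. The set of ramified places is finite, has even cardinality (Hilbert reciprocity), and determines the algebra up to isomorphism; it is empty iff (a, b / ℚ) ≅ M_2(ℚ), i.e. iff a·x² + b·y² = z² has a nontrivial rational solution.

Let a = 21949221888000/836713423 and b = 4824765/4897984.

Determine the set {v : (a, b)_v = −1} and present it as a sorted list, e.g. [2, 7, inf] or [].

[3, 13]

(a, b) ≡ (210, 15015) mod (ℚ^×)²; places V = {2, 3, 5, 7, 11, 13, 19, 29, ∞}.
(a,b)_∞: sgn(210)=+, sgn(15015)=+, so +1.
(a,b)_3: α=11, u≡1; β=5, v≡1 (mod 3); (1|3)=+1, (1|3)=+1; sign (−1)^1·+1^5·+1^11 = -1.
(a,b)_11: α=2, u≡9; β=1, v≡4 (mod 11); (9|11)=+1, (4|11)=+1; sign (−1)^0·+1^1·+1^2 = +1.
(a,b)_7: α=-1, u≡1; β=-1, v≡6 (mod 7); (1|7)=+1, (6|7)=-1; sign (−1)^1·+1^-1·-1^-1 = +1.
(a,b)_5: α=3, u≡3; β=1, v≡2 (mod 5); (3|5)=-1, (2|5)=-1; sign (−1)^0·-1^1·-1^3 = +1.
(a,b)_29: α=-4, u≡20; β=-2, v≡22 (mod 29); (20|29)=+1, (22|29)=+1; sign (−1)^0·+1^-2·+1^-4 = +1.
(a,b)_2: α=13, β=-6; u≡1, v≡7 (mod 8); ε(u)ε(v)=0·1, αω(v)=13·0, βω(u)=-6·0; sum ≡ 0  ⇒  +1.
(a,b)_19: α=0, u≡1; β=2, v≡7 (mod 19); (1|19)=+1, (7|19)=+1; sign (−1)^0·+1^2·+1^0 = +1.
(a,b)_13: α=-2, u≡7; β=-1, v≡5 (mod 13); (7|13)=-1, (5|13)=-1; sign (−1)^0·-1^-1·-1^-2 = -1.
|Ram(210, 15015)| = 2, even; anisotropic at {3, 13}.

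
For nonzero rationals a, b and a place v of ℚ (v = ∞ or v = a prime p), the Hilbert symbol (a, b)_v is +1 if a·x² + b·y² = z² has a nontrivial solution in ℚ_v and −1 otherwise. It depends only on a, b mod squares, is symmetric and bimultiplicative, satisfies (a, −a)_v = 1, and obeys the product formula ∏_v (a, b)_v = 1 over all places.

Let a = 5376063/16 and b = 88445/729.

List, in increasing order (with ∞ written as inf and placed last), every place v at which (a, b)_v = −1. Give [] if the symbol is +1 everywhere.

Mod squares: a ≡ 3927, b ≡ 5. Check v ∈ {∞, 2, 3, 5, 7, 11, 17, 19, 37}.
v=5: a=5^0·(≡3), b=5^1·(≡1) mod 5; (3|5)=-1, (1|5)=+1; (−1)^{0·1·2}·(-1)^1·(+1)^0 = -1.
v=∞: 3927 > 0 and 5 > 0  ⇒  (a,b)_∞ = +1.
v=3: a=3^1·(≡1), b=3^-6·(≡2) mod 3; (1|3)=+1, (2|3)=-1; (−1)^{1·-6·1}·(+1)^-6·(-1)^1 = -1.
v=17: a=17^1·(≡12), b=17^0·(≡3) mod 17; (12|17)=-1, (3|17)=-1; (−1)^{1·0·8}·(-1)^0·(-1)^1 = -1.
v=2: v_2(a)=-4, v_2(b)=0; units ≡ 7, 5 (mod 8); ε·ε+αω+βω = 1·0+-4·1+0·0 ≡ 0  ⇒  (a,b)_2 = +1.
v=37: a=37^2·(≡35), b=37^0·(≡2) mod 37; (35|37)=-1, (2|37)=-1; (−1)^{2·0·18}·(-1)^0·(-1)^2 = +1.
v=11: a=11^1·(≡5), b=11^0·(≡9) mod 11; (5|11)=+1, (9|11)=+1; (−1)^{1·0·5}·(+1)^0·(+1)^1 = +1.
v=19: a=19^0·(≡2), b=19^2·(≡16) mod 19; (2|19)=-1, (16|19)=+1; (−1)^{0·2·9}·(-1)^2·(+1)^0 = +1.
v=7: a=7^1·(≡2), b=7^2·(≡6) mod 7; (2|7)=+1, (6|7)=-1; (−1)^{1·2·3}·(+1)^2·(-1)^1 = -1.
Ram(3927, 5) = {3, 5, 7, 17}; no ℚ_3-point on the conic.

[3, 5, 7, 17]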